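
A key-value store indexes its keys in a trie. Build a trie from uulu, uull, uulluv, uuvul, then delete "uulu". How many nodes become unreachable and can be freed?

Walk "uulu" from the leaf back toward the root, removing each node that no remaining word uses.
The suffix "u" (1 node) is used only by "uulu"; the node for "uul" still has the child "l", so pruning stops there.
Nodes removed: 1

1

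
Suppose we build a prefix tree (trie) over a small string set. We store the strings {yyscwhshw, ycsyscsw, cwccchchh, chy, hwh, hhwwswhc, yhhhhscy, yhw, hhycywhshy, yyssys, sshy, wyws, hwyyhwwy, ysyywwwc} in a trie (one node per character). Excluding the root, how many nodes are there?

77

Count nodes per top-level branch (shared prefixes stored once):
  'c'-branch (chy, cwccchchh): 11 nodes
  'h'-branch (hhwwswhc, hhycywhshy, hwh, hwyyhwwy): 24 nodes
  's'-branch (sshy): 4 nodes
  'w'-branch (wyws): 4 nodes
  'y'-branch (ycsyscsw, yhhhhscy, yhw, ysyywwwc, yyscwhshw, yyssys): 34 nodes
Sum: 77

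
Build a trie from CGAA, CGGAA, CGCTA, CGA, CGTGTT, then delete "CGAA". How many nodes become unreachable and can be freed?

1

After clearing the end-marker at "CGAA", prune upward until reaching a node still needed by another word.
The suffix "A" (1 node) is used only by "CGAA"; "CGA" is itself a stored word, so pruning stops there.
Nodes removed: 1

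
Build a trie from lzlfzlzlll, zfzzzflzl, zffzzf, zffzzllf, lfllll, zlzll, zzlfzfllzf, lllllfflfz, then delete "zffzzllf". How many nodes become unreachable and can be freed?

After clearing the end-marker at "zffzzllf", prune upward until reaching a node still needed by another word.
The suffix "llf" (3 nodes) is used only by "zffzzllf"; the node for "zffzz" still has the child "f", so pruning stops there.
Nodes removed: 3

3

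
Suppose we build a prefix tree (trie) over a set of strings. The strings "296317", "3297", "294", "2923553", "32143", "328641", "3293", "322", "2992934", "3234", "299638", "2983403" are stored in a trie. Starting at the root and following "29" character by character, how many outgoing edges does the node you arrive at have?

5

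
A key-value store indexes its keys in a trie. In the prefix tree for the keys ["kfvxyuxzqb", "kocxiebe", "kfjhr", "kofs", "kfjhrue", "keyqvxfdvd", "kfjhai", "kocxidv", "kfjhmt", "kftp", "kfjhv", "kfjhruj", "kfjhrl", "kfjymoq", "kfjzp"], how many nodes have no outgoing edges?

Leaves are exactly the stored words that no other stored word extends.
Those words: "keyqvxfdvd", "kfjhai", "kfjhmt", "kfjhrl", "kfjhrue", "kfjhruj", "kfjhv", "kfjymoq", "kfjzp", "kftp", "kfvxyuxzqb", "kocxidv", "kocxiebe", "kofs"
Leaf count: 14

14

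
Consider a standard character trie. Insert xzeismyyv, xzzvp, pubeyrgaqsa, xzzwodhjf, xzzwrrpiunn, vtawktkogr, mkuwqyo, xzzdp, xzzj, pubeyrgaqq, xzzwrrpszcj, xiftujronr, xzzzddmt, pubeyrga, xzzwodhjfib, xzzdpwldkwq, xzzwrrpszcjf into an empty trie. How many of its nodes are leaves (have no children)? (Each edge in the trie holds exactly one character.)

Leaves are exactly the stored words that no other stored word extends.
Those words: "mkuwqyo", "pubeyrgaqq", "pubeyrgaqsa", "vtawktkogr", "xiftujronr", "xzeismyyv", "xzzdpwldkwq", "xzzj", "xzzvp", "xzzwodhjfib", "xzzwrrpiunn", "xzzwrrpszcjf", "xzzzddmt"
Leaf count: 13

13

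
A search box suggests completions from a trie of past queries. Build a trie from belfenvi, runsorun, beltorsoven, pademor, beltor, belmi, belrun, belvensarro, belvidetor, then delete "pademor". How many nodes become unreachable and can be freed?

7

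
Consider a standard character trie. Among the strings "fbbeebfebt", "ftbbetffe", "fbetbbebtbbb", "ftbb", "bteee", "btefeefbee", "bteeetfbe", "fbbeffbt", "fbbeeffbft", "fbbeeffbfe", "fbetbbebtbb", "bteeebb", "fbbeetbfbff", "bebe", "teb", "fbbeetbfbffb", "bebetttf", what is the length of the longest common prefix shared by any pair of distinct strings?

11

Look for the deepest trie node that still has at least two words in its subtree.
e.g. "fbbeetbfbff" and "fbbeetbfbffb" share the prefix "fbbeetbfbff" of length 11; no pair shares a longer one.
Longest shared-prefix length: 11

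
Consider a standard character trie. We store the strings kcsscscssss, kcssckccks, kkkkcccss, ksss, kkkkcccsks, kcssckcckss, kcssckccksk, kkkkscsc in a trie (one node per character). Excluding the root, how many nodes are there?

Insert word by word; a character creates a node only if that edge doesn't already exist:
  "kcsscscssss" → 11 new (k, c, s, s, c, s, c, s, s, s, s)
  "kcssckccks" → prefix "kcssc" already present; 5 new (k, c, c, k, s)
  "kkkkcccss" → prefix "k" already present; 8 new (k, k, k, c, c, c, s, s)
  "ksss" → prefix "k" already present; 3 new (s, s, s)
  "kkkkcccsks" → prefix "kkkkcccs" already present; 2 new (k, s)
  "kcssckcckss" → prefix "kcssckccks" already present; 1 new (s)
  "kcssckccksk" → prefix "kcssckccks" already present; 1 new (k)
  "kkkkscsc" → prefix "kkkk" already present; 4 new (s, c, s, c)
Total nodes = 11 + 5 + 8 + 3 + 2 + 1 + 1 + 4 = 35

35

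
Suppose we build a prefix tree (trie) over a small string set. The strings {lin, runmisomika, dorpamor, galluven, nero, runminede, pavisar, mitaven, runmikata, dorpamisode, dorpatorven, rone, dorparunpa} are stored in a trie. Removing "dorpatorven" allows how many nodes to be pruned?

A node on "dorpatorven"'s path can go only if nothing else ends at it or branches off below it.
The suffix "torven" (6 nodes) is used only by "dorpatorven"; the node for "dorpa" still has the child "m", so pruning stops there.
Nodes removed: 6

6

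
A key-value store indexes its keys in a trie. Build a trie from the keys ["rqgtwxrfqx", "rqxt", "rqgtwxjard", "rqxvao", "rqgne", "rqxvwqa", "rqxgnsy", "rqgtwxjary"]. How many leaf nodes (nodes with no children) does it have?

8

Leaves are exactly the stored words that no other stored word extends.
Those words: "rqgne", "rqgtwxjard", "rqgtwxjary", "rqgtwxrfqx", "rqxgnsy", "rqxt", "rqxvao", "rqxvwqa"
Leaf count: 8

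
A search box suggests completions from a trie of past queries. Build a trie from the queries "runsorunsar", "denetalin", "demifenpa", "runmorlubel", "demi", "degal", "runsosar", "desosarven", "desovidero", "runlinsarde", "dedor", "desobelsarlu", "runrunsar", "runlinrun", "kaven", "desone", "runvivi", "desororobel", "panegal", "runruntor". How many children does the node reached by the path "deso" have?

Follow the path "deso" to its node, then look at its outgoing edges.
Characters that immediately follow "deso" among the stored strings: {b, n, r, s, v}.
That node has 5 child edges.

5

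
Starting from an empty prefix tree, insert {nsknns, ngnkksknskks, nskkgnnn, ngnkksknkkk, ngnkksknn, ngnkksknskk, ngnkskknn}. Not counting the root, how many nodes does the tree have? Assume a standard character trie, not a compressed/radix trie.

Trace insertions, counting only characters that open a new branch:
  "nsknns" → 6 new (n, s, k, n, n, s)
  "ngnkksknskks" → prefix "n" already present; 11 new (g, n, k, k, s, k, n, s, k, k, s)
  "nskkgnnn" → prefix "nsk" already present; 5 new (k, g, n, n, n)
  "ngnkksknkkk" → prefix "ngnkkskn" already present; 3 new (k, k, k)
  "ngnkksknn" → prefix "ngnkkskn" already present; 1 new (n)
  "ngnkksknskk" → prefix "ngnkksknskk" already present; 0 new (none)
  "ngnkskknn" → prefix "ngnk" already present; 5 new (s, k, k, n, n)
Total nodes = 6 + 11 + 5 + 3 + 1 + 0 + 5 = 31

31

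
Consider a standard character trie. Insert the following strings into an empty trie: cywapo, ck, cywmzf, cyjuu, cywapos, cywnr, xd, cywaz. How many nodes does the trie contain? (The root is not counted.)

Trace insertions, counting only characters that open a new branch:
  "cywapo" → 6 new (c, y, w, a, p, o)
  "ck" → prefix "c" already present; 1 new (k)
  "cywmzf" → prefix "cyw" already present; 3 new (m, z, f)
  "cyjuu" → prefix "cy" already present; 3 new (j, u, u)
  "cywapos" → prefix "cywapo" already present; 1 new (s)
  "cywnr" → prefix "cyw" already present; 2 new (n, r)
  "xd" → 2 new (x, d)
  "cywaz" → prefix "cywa" already present; 1 new (z)
Total nodes = 6 + 1 + 3 + 3 + 1 + 2 + 2 + 1 = 19

19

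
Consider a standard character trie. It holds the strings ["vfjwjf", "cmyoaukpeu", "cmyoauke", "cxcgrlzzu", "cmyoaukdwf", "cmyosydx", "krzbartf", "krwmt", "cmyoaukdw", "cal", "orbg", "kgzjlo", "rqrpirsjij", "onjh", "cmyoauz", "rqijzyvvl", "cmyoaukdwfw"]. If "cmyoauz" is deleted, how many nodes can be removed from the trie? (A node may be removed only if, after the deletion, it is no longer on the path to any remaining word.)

Walk "cmyoauz" from the leaf back toward the root, removing each node that no remaining word uses.
The suffix "z" (1 node) is used only by "cmyoauz"; the node for "cmyoau" still has the child "k", so pruning stops there.
Nodes removed: 1

1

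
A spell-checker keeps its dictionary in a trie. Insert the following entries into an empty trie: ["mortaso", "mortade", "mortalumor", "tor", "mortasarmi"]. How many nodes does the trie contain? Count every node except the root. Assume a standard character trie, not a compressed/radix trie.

Trie structure (* marks end of a word):
(root)
├─ m
│  └─ o
│     └─ r
│        └─ t
│           └─ a
│              ├─ d
│              │  └─ e *
│              ├─ l
│              │  └─ u
│              │     └─ m
│              │        └─ o
│              │           └─ r *
│              └─ s
│                 ├─ a
│                 │  └─ r
│                 │     └─ m
│                 │        └─ i *
│                 └─ o *
└─ t
   └─ o
      └─ r *
Counting every labelled node above: 21.

21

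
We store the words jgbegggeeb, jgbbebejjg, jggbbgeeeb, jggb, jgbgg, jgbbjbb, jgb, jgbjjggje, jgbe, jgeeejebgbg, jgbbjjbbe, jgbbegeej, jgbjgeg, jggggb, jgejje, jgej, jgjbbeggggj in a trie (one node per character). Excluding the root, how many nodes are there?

71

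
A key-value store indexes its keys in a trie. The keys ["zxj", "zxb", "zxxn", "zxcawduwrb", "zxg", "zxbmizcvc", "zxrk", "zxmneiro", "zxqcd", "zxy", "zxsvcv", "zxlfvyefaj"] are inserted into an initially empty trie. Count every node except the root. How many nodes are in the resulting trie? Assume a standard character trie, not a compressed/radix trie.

Count nodes per top-level branch (shared prefixes stored once):
  'z'-branch (zxb, zxbmizcvc, zxcawduwrb, zxg, zxj, zxlfvyefaj, zxmneiro, zxqcd, zxrk, zxsvcv, zxxn, zxy): 45 nodes
Sum: 45

45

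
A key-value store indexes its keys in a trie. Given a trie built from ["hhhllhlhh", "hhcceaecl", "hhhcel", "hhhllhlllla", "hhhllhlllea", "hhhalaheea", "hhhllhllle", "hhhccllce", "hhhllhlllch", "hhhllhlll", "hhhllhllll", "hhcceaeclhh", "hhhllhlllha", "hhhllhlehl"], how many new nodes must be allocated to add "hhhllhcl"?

"hhhllh" is already a path in the trie; the remaining "cl" must be added.
So 8 − 6 = 2 new nodes.

2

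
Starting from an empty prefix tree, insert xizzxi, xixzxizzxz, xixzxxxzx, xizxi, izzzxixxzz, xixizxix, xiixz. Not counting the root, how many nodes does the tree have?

Trie structure (* marks end of a word):
(root)
├─ i
│  └─ z
│     └─ z
│        └─ z
│           └─ x
│              └─ i
│                 └─ x
│                    └─ x
│                       └─ z
│                          └─ z *
└─ x
   └─ i
      ├─ i
      │  └─ x
      │     └─ z *
      ├─ x
      │  ├─ i
      │  │  └─ z
      │  │     └─ x
      │  │        └─ i
      │  │           └─ x *
      │  └─ z
      │     └─ x
      │        ├─ i
      │        │  └─ z
      │        │     └─ z
      │        │        └─ x
      │        │           └─ z *
      │        └─ x
      │           └─ x
      │              └─ z
      │                 └─ x *
      └─ z
         ├─ x
         │  └─ i *
         └─ z
            └─ x
               └─ i *
Counting every labelled node above: 38.

38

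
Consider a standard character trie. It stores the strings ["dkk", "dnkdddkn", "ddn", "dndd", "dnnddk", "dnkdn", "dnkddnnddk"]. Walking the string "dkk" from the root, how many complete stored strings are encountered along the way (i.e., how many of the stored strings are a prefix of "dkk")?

1

Traverse "dkk" character by character; count nodes along the way that are marked as word ends.
Prefixes of the query that are stored words: "dkk"
Count: 1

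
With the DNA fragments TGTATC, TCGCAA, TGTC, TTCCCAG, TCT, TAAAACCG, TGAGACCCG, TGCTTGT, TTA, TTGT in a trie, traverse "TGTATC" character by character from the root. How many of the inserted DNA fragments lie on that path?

Traverse "TGTATC" character by character; count nodes along the way that are marked as word ends.
Prefixes of the query that are stored words: "TGTATC"
Count: 1

1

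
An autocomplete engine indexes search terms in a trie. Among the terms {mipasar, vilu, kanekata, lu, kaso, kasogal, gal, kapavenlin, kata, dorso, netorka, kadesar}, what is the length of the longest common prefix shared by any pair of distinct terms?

Equivalently: take the maximum, over all pairs, of their longest common prefix length.
e.g. "kaso" and "kasogal" share the prefix "kaso" of length 4; no pair shares a longer one.
Longest shared-prefix length: 4

4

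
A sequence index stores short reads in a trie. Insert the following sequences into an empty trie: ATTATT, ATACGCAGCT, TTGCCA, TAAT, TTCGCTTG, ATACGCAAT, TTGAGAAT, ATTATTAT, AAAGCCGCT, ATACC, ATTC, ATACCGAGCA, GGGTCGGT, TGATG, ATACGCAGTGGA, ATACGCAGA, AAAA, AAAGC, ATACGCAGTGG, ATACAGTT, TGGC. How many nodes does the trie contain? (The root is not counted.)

Count nodes per top-level branch (shared prefixes stored once):
  'A'-branch (AAAA, AAAGC, AAAGCCGCT, ATACAGTT, ATACC, ATACCGAGCA, ATACGCAAT, ATACGCAGA, ATACGCAGCT, ATACGCAGTGG, ATACGCAGTGGA, ATTATT, ATTATTAT, ATTC): 43 nodes
  'G'-branch (GGGTCGGT): 8 nodes
  'T'-branch (TAAT, TGATG, TGGC, TTCGCTTG, TTGAGAAT, TTGCCA): 26 nodes
Sum: 77

77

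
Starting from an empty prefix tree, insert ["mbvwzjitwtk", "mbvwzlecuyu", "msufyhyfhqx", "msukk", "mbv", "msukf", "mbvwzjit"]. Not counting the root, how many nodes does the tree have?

For each word, the new-node count is its length minus the longest prefix already in the trie:
  "mbvwzjitwtk" → 11 new (m, b, v, w, z, j, i, t, w, t, k)
  "mbvwzlecuyu" → prefix "mbvwz" already present; 6 new (l, e, c, u, y, u)
  "msufyhyfhqx" → prefix "m" already present; 10 new (s, u, f, y, h, y, f, h, q, x)
  "msukk" → prefix "msu" already present; 2 new (k, k)
  "mbv" → prefix "mbv" already present; 0 new (none)
  "msukf" → prefix "msuk" already present; 1 new (f)
  "mbvwzjit" → prefix "mbvwzjit" already present; 0 new (none)
Total nodes = 11 + 6 + 10 + 2 + 0 + 1 + 0 = 30

30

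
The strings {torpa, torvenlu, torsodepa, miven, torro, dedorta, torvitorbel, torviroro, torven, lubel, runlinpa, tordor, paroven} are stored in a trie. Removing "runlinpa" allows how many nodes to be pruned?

A node on "runlinpa"'s path can go only if nothing else ends at it or branches off below it.
No other word shares any prefix with "runlinpa", so all 8 of its nodes go.
Nodes removed: 8

8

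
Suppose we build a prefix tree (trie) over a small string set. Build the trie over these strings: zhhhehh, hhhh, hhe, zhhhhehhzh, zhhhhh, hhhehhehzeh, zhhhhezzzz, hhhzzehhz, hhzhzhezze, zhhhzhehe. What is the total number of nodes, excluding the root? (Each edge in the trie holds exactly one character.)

50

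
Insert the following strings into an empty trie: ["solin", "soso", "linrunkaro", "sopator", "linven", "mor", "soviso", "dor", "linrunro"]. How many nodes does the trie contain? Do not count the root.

Trie structure (* marks end of a word):
(root)
├─ d
│  └─ o
│     └─ r *
├─ l
│  └─ i
│     └─ n
│        ├─ r
│        │  └─ u
│        │     └─ n
│        │        ├─ k
│        │        │  └─ a
│        │        │     └─ r
│        │        │        └─ o *
│        │        └─ r
│        │           └─ o *
│        └─ v
│           └─ e
│              └─ n *
├─ m
│  └─ o
│     └─ r *
└─ s
   └─ o
      ├─ l
      │  └─ i
      │     └─ n *
      ├─ p
      │  └─ a
      │     └─ t
      │        └─ o
      │           └─ r *
      ├─ s
      │  └─ o *
      └─ v
         └─ i
            └─ s
               └─ o *
Counting every labelled node above: 37.

37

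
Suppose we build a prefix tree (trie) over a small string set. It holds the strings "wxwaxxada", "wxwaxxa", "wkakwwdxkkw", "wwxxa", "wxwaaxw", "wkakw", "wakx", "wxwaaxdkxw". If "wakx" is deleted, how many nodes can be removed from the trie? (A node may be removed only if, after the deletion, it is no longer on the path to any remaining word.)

3

Walk "wakx" from the leaf back toward the root, removing each node that no remaining word uses.
The suffix "akx" (3 nodes) is used only by "wakx"; the node for "w" still has the child "x", so pruning stops there.
Nodes removed: 3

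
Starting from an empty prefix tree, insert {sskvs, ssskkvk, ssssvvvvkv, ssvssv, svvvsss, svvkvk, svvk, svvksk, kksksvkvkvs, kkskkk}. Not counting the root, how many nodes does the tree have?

45

Trace insertions, counting only characters that open a new branch:
  "sskvs" → 5 new (s, s, k, v, s)
  "ssskkvk" → prefix "ss" already present; 5 new (s, k, k, v, k)
  "ssssvvvvkv" → prefix "sss" already present; 7 new (s, v, v, v, v, k, v)
  "ssvssv" → prefix "ss" already present; 4 new (v, s, s, v)
  "svvvsss" → prefix "s" already present; 6 new (v, v, v, s, s, s)
  "svvkvk" → prefix "svv" already present; 3 new (k, v, k)
  "svvk" → prefix "svvk" already present; 0 new (none)
  "svvksk" → prefix "svvk" already present; 2 new (s, k)
  "kksksvkvkvs" → 11 new (k, k, s, k, s, v, k, v, k, v, s)
  "kkskkk" → prefix "kksk" already present; 2 new (k, k)
Total nodes = 5 + 5 + 7 + 4 + 6 + 3 + 0 + 2 + 11 + 2 = 45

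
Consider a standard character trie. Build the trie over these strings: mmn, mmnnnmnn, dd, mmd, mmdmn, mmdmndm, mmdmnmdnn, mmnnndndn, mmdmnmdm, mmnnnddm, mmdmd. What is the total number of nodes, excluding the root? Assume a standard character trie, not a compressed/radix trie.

27

Count nodes per top-level branch (shared prefixes stored once):
  'd'-branch (dd): 2 nodes
  'm'-branch (mmd, mmdmd, mmdmn, mmdmndm, mmdmnmdm, mmdmnmdnn, mmn, mmnnnddm, mmnnndndn, mmnnnmnn): 25 nodes
Sum: 27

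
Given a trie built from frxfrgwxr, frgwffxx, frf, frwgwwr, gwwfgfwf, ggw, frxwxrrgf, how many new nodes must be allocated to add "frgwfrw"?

2

Walking "frgwfrw" from the root, the first 5 characters ("frgwf") follow existing edges; "r" is the first miss.
New nodes needed: |"frgwfrw"| − 5 = 7 − 5 = 2.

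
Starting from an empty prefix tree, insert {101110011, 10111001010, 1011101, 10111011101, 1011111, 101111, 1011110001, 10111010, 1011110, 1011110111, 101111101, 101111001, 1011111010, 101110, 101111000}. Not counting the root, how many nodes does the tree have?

Trace insertions, counting only characters that open a new branch:
  "101110011" → 9 new (1, 0, 1, 1, 1, 0, 0, 1, 1)
  "10111001010" → prefix "10111001" already present; 3 new (0, 1, 0)
  "1011101" → prefix "101110" already present; 1 new (1)
  "10111011101" → prefix "1011101" already present; 4 new (1, 1, 0, 1)
  "1011111" → prefix "10111" already present; 2 new (1, 1)
  "101111" → prefix "101111" already present; 0 new (none)
  "1011110001" → prefix "101111" already present; 4 new (0, 0, 0, 1)
  "10111010" → prefix "1011101" already present; 1 new (0)
  "1011110" → prefix "1011110" already present; 0 new (none)
  "1011110111" → prefix "1011110" already present; 3 new (1, 1, 1)
  "101111101" → prefix "1011111" already present; 2 new (0, 1)
  "101111001" → prefix "10111100" already present; 1 new (1)
  "1011111010" → prefix "101111101" already present; 1 new (0)
  "101110" → prefix "101110" already present; 0 new (none)
  "101111000" → prefix "101111000" already present; 0 new (none)
Total nodes = 9 + 3 + 1 + 4 + 2 + 0 + 4 + 1 + 0 + 3 + 2 + 1 + 1 + 0 + 0 = 31

31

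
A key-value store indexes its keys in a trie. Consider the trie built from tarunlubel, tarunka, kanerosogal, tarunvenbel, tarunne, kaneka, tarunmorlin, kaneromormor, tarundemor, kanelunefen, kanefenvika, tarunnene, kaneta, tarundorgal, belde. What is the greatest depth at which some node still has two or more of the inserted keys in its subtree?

7

Look for the deepest trie node that still has at least two words in its subtree.
"tarunne" and "tarunnene" agree on "tarunne" (7 characters) before diverging; nothing deeper is shared.
Longest shared-prefix length: 7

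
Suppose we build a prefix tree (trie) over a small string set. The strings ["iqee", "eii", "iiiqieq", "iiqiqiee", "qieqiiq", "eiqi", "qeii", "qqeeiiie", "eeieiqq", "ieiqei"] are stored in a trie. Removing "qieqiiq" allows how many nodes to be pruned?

After clearing the end-marker at "qieqiiq", prune upward until reaching a node still needed by another word.
The suffix "ieqiiq" (6 nodes) is used only by "qieqiiq"; the node for "q" still has the child "e", so pruning stops there.
Nodes removed: 6

6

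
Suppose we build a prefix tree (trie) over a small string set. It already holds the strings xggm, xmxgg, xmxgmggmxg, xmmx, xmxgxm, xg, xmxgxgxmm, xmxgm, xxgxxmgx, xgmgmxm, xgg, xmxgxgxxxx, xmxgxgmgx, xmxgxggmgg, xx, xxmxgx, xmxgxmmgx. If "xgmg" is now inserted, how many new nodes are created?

0

"xgmg" is already a full path in the trie; only an end-marker is added.
No new nodes are needed: 0.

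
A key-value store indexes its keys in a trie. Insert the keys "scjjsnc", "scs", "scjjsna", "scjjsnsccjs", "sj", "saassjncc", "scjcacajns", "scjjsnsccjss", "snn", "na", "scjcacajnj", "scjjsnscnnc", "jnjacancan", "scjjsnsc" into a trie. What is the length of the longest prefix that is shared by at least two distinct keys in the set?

11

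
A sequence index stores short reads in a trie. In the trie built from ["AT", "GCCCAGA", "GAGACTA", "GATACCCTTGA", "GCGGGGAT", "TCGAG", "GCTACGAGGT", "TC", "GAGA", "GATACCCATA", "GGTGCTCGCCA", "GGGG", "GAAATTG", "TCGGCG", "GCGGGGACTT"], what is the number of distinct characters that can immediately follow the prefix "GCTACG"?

1

Walk "GCTACG" from the root, arriving at one node.
Characters that immediately follow "GCTACG" among the stored strings: {A}.
That node has 1 child edge.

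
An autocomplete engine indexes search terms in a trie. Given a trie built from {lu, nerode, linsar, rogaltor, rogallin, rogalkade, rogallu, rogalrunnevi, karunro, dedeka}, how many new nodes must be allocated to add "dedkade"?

4

Walking "dedkade" from the root, the first 3 characters ("ded") follow existing edges; "k" is the first miss.
New nodes needed: |"dedkade"| − 3 = 7 − 3 = 4.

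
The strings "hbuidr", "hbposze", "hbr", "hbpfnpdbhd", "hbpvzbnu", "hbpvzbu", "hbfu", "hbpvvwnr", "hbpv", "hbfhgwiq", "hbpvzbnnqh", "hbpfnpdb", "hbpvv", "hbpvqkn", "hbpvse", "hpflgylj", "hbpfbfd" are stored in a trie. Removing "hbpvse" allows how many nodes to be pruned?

A node on "hbpvse"'s path can go only if nothing else ends at it or branches off below it.
The suffix "se" (2 nodes) is used only by "hbpvse"; the node for "hbpv" still has the child "z", so pruning stops there.
Nodes removed: 2

2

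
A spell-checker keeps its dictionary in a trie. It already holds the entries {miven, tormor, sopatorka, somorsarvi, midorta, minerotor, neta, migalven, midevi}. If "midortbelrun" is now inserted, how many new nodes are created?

6

The longest prefix of "midortbelrun" already in the trie is "midort" (length 6).
So 12 − 6 = 6 new nodes.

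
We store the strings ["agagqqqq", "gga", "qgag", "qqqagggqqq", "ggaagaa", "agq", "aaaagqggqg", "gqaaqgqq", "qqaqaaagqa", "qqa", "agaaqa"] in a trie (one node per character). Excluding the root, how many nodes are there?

56

For each word, the new-node count is its length minus the longest prefix already in the trie:
  "agagqqqq" → 8 new (a, g, a, g, q, q, q, q)
  "gga" → 3 new (g, g, a)
  "qgag" → 4 new (q, g, a, g)
  "qqqagggqqq" → prefix "q" already present; 9 new (q, q, a, g, g, g, q, q, q)
  "ggaagaa" → prefix "gga" already present; 4 new (a, g, a, a)
  "agq" → prefix "ag" already present; 1 new (q)
  "aaaagqggqg" → prefix "a" already present; 9 new (a, a, a, g, q, g, g, q, g)
  "gqaaqgqq" → prefix "g" already present; 7 new (q, a, a, q, g, q, q)
  "qqaqaaagqa" → prefix "qq" already present; 8 new (a, q, a, a, a, g, q, a)
  "qqa" → prefix "qqa" already present; 0 new (none)
  "agaaqa" → prefix "aga" already present; 3 new (a, q, a)
Total nodes = 8 + 3 + 4 + 9 + 4 + 1 + 9 + 7 + 8 + 0 + 3 = 56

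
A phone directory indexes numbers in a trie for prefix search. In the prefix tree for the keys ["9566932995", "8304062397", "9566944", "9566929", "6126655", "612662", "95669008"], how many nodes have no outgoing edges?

Leaves are exactly the stored words that no other stored word extends.
Those words: "612662", "6126655", "8304062397", "95669008", "9566929", "9566932995", "9566944"
Leaf count: 7

7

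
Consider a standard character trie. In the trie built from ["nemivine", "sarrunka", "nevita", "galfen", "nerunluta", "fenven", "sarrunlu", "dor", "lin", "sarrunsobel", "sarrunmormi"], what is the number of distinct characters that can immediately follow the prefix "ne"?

Follow the path "ne" to its node, then look at its outgoing edges.
Characters that immediately follow "ne" among the stored strings: {m, r, v}.
That node has 3 child edges.

3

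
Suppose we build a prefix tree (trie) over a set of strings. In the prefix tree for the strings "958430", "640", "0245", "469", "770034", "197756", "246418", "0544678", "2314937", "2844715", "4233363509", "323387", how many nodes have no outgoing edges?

12

A leaf is a node with no children — equivalently, the end of a word that is not a proper prefix of any other stored word.
Those words: "0245", "0544678", "197756", "2314937", "246418", "2844715", "323387", "4233363509", "469", "640", "770034", "958430"
Leaf count: 12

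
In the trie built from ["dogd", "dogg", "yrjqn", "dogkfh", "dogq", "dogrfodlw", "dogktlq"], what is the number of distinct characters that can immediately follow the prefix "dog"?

5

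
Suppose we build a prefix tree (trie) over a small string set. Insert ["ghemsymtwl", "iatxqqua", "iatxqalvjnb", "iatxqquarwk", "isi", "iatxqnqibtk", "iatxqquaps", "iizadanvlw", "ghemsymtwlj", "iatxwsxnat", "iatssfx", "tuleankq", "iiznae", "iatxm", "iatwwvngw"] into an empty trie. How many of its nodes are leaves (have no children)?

A leaf is a node with no children — equivalently, the end of a word that is not a proper prefix of any other stored word.
Those words: "ghemsymtwlj", "iatssfx", "iatwwvngw", "iatxm", "iatxqalvjnb", "iatxqnqibtk", "iatxqquaps", "iatxqquarwk", "iatxwsxnat", "iizadanvlw", "iiznae", "isi", "tuleankq"
Leaf count: 13

13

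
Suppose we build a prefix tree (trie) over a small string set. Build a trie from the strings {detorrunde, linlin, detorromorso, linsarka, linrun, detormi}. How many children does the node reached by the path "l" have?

Follow the path "l" to its node, then look at its outgoing edges.
Characters that immediately follow "l" among the stored strings: {i}.
That node has 1 child edge.

1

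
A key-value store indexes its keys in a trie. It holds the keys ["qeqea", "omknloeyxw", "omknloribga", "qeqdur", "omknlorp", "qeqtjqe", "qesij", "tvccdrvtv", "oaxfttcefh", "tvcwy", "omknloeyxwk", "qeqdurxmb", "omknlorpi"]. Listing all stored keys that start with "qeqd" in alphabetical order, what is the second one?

Filter for "qeqd…" and sort: "qeqdur", "qeqdurxmb"
Position 2: qeqdurxmb

qeqdurxmb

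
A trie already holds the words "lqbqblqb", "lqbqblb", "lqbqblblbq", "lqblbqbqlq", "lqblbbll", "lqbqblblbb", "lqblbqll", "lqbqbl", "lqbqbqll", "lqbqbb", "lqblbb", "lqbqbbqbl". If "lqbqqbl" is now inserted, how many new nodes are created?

3

"lqbq" is already a path in the trie; the remaining "qbl" must be added.
New nodes needed: |"lqbqqbl"| − 4 = 7 − 4 = 3.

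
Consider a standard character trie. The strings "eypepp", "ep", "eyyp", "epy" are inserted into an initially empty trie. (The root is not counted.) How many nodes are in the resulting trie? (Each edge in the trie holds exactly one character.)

10

Trace insertions, counting only characters that open a new branch:
  "eypepp" → 6 new (e, y, p, e, p, p)
  "ep" → prefix "e" already present; 1 new (p)
  "eyyp" → prefix "ey" already present; 2 new (y, p)
  "epy" → prefix "ep" already present; 1 new (y)
Total nodes = 6 + 1 + 2 + 1 = 10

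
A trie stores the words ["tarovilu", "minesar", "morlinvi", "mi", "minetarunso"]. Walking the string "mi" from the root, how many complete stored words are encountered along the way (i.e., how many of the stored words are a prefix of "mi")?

Walk "mi" from the root; an end-of-word marker is hit whenever a stored word is a prefix of "mi".
Prefixes of the query that are stored words: "mi"
Count: 1

1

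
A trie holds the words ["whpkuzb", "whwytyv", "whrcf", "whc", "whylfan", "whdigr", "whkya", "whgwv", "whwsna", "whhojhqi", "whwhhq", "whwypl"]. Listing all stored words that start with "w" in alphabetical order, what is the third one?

DFS of the "w" subtree visits, in order: "whc", "whdigr", "whgwv", "whhojhqi", "whkya", "whpkuzb", "whrcf", "whwhhq", "whwsna", "whwypl", "whwytyv", "whylfan"
Position 3: whgwv

whgwv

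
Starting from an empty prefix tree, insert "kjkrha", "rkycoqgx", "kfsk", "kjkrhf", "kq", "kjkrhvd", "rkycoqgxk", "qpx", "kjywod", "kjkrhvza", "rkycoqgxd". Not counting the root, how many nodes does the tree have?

Count nodes per top-level branch (shared prefixes stored once):
  'k'-branch (kfsk, kjkrha, kjkrhf, kjkrhvd, kjkrhvza, kjywod, kq): 19 nodes
  'q'-branch (qpx): 3 nodes
  'r'-branch (rkycoqgx, rkycoqgxd, rkycoqgxk): 10 nodes
Sum: 32

32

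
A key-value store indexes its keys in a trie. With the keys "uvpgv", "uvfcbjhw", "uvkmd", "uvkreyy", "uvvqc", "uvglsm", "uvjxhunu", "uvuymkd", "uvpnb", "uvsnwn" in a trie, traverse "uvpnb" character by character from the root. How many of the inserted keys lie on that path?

1

Walk "uvpnb" from the root; an end-of-word marker is hit whenever a stored word is a prefix of "uvpnb".
Prefixes of the query that are stored words: "uvpnb"
Count: 1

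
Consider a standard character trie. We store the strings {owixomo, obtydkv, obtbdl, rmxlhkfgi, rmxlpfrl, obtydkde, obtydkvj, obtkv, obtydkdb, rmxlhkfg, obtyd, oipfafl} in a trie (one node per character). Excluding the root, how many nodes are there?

Trace insertions, counting only characters that open a new branch:
  "owixomo" → 7 new (o, w, i, x, o, m, o)
  "obtydkv" → prefix "o" already present; 6 new (b, t, y, d, k, v)
  "obtbdl" → prefix "obt" already present; 3 new (b, d, l)
  "rmxlhkfgi" → 9 new (r, m, x, l, h, k, f, g, i)
  "rmxlpfrl" → prefix "rmxl" already present; 4 new (p, f, r, l)
  "obtydkde" → prefix "obtydk" already present; 2 new (d, e)
  "obtydkvj" → prefix "obtydkv" already present; 1 new (j)
  "obtkv" → prefix "obt" already present; 2 new (k, v)
  "obtydkdb" → prefix "obtydkd" already present; 1 new (b)
  "rmxlhkfg" → prefix "rmxlhkfg" already present; 0 new (none)
  "obtyd" → prefix "obtyd" already present; 0 new (none)
  "oipfafl" → prefix "o" already present; 6 new (i, p, f, a, f, l)
Total nodes = 7 + 6 + 3 + 9 + 4 + 2 + 1 + 2 + 1 + 0 + 0 + 6 = 41

41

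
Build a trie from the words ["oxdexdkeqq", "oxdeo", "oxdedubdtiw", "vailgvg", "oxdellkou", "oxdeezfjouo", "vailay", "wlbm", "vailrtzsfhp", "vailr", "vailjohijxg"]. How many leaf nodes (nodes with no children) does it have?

10

Leaves are exactly the stored words that no other stored word extends.
Those words: "oxdedubdtiw", "oxdeezfjouo", "oxdellkou", "oxdeo", "oxdexdkeqq", "vailay", "vailgvg", "vailjohijxg", "vailrtzsfhp", "wlbm"
Leaf count: 10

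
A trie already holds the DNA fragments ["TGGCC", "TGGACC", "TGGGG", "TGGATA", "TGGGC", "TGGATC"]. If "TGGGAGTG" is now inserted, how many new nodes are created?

The longest prefix of "TGGGAGTG" already in the trie is "TGGG" (length 4).
So 8 − 4 = 4 new nodes.

4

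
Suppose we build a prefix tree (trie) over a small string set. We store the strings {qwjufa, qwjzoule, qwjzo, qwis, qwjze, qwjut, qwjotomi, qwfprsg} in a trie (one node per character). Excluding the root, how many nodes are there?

25

Trace insertions, counting only characters that open a new branch:
  "qwjufa" → 6 new (q, w, j, u, f, a)
  "qwjzoule" → prefix "qwj" already present; 5 new (z, o, u, l, e)
  "qwjzo" → prefix "qwjzo" already present; 0 new (none)
  "qwis" → prefix "qw" already present; 2 new (i, s)
  "qwjze" → prefix "qwjz" already present; 1 new (e)
  "qwjut" → prefix "qwju" already present; 1 new (t)
  "qwjotomi" → prefix "qwj" already present; 5 new (o, t, o, m, i)
  "qwfprsg" → prefix "qw" already present; 5 new (f, p, r, s, g)
Total nodes = 6 + 5 + 0 + 2 + 1 + 1 + 5 + 5 = 25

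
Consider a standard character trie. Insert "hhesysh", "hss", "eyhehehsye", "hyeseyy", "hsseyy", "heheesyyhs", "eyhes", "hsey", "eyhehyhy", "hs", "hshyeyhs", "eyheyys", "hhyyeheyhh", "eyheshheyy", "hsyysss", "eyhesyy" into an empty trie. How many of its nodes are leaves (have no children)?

Leaves are exactly the stored words that no other stored word extends.
Those words: "eyhehehsye", "eyhehyhy", "eyheshheyy", "eyhesyy", "eyheyys", "heheesyyhs", "hhesysh", "hhyyeheyhh", "hsey", "hshyeyhs", "hsseyy", "hsyysss", "hyeseyy"
Leaf count: 13

13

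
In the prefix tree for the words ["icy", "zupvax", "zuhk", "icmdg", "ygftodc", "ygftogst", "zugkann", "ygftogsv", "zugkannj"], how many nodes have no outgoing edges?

8

A leaf is a node with no children — equivalently, the end of a word that is not a proper prefix of any other stored word.
Those words: "icmdg", "icy", "ygftodc", "ygftogst", "ygftogsv", "zugkannj", "zuhk", "zupvax"
Leaf count: 8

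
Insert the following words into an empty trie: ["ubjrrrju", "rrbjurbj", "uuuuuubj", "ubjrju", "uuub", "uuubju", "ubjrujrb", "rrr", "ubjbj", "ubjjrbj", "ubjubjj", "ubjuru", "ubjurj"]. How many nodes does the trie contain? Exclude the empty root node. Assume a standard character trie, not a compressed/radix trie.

46

Trace insertions, counting only characters that open a new branch:
  "ubjrrrju" → 8 new (u, b, j, r, r, r, j, u)
  "rrbjurbj" → 8 new (r, r, b, j, u, r, b, j)
  "uuuuuubj" → prefix "u" already present; 7 new (u, u, u, u, u, b, j)
  "ubjrju" → prefix "ubjr" already present; 2 new (j, u)
  "uuub" → prefix "uuu" already present; 1 new (b)
  "uuubju" → prefix "uuub" already present; 2 new (j, u)
  "ubjrujrb" → prefix "ubjr" already present; 4 new (u, j, r, b)
  "rrr" → prefix "rr" already present; 1 new (r)
  "ubjbj" → prefix "ubj" already present; 2 new (b, j)
  "ubjjrbj" → prefix "ubj" already present; 4 new (j, r, b, j)
  "ubjubjj" → prefix "ubj" already present; 4 new (u, b, j, j)
  "ubjuru" → prefix "ubju" already present; 2 new (r, u)
  "ubjurj" → prefix "ubjur" already present; 1 new (j)
Total nodes = 8 + 8 + 7 + 2 + 1 + 2 + 4 + 1 + 2 + 4 + 4 + 2 + 1 = 46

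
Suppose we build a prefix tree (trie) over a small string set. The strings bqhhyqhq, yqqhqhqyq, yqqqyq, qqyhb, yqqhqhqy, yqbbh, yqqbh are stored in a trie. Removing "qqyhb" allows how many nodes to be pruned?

5

A node on "qqyhb"'s path can go only if nothing else ends at it or branches off below it.
No other word shares any prefix with "qqyhb", so all 5 of its nodes go.
Nodes removed: 5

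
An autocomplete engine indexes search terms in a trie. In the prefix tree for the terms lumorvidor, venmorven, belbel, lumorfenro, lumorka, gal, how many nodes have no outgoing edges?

6

Leaves are exactly the stored words that no other stored word extends.
Those words: "belbel", "gal", "lumorfenro", "lumorka", "lumorvidor", "venmorven"
Leaf count: 6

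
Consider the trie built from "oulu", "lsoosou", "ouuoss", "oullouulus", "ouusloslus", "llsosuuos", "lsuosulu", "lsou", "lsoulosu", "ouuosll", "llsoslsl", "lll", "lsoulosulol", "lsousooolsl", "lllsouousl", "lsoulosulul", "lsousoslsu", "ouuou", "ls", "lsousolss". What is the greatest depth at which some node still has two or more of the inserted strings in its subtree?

9

Look for the deepest trie node that still has at least two words in its subtree.
"lsoulosulol" and "lsoulosulul" agree on "lsoulosul" (9 characters) before diverging; nothing deeper is shared.
Longest shared-prefix length: 9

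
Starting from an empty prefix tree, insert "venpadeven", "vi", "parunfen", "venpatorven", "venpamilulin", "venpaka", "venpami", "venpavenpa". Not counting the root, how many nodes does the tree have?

39

Trie structure (* marks end of a word):
(root)
├─ p
│  └─ a
│     └─ r
│        └─ u
│           └─ n
│              └─ f
│                 └─ e
│                    └─ n *
└─ v
   ├─ e
   │  └─ n
   │     └─ p
   │        └─ a
   │           ├─ d
   │           │  └─ e
   │           │     └─ v
   │           │        └─ e
   │           │           └─ n *
   │           ├─ k
   │           │  └─ a *
   │           ├─ m
   │           │  └─ i *
   │           │     └─ l
   │           │        └─ u
   │           │           └─ l
   │           │              └─ i
   │           │                 └─ n *
   │           ├─ t
   │           │  └─ o
   │           │     └─ r
   │           │        └─ v
   │           │           └─ e
   │           │              └─ n *
   │           └─ v
   │              └─ e
   │                 └─ n
   │                    └─ p
   │                       └─ a *
   └─ i *
Counting every labelled node above: 39.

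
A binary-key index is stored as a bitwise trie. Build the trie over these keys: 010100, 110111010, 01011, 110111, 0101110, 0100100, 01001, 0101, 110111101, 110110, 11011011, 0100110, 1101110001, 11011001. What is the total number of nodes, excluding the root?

35

Count nodes per top-level branch (shared prefixes stored once):
  '0'-branch (01001, 0100100, 0100110, 0101, 010100, 01011, 0101110): 15 nodes
  '1'-branch (110110, 11011001, 11011011, 110111, 1101110001, 110111010, 110111101): 20 nodes
Sum: 35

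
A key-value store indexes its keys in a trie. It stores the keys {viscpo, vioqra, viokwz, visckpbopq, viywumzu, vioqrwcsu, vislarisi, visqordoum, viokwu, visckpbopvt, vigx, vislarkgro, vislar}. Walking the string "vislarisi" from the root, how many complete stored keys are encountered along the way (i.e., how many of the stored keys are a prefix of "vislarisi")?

2

Walk "vislarisi" from the root; an end-of-word marker is hit whenever a stored word is a prefix of "vislarisi".
Prefixes of the query that are stored words: "vislar", "vislarisi"
Count: 2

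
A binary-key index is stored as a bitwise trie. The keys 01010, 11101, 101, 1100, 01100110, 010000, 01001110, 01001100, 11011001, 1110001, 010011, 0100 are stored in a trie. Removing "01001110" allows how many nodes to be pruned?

After clearing the end-marker at "01001110", prune upward until reaching a node still needed by another word.
The suffix "10" (2 nodes) is used only by "01001110"; the node for "010011" still has the child "0", so pruning stops there.
Nodes removed: 2

2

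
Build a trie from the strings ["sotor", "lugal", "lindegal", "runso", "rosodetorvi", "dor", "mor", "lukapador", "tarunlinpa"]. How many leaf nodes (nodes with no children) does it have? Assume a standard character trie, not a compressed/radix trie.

A leaf is a node with no children — equivalently, the end of a word that is not a proper prefix of any other stored word.
Those words: "dor", "lindegal", "lugal", "lukapador", "mor", "rosodetorvi", "runso", "sotor", "tarunlinpa"
Leaf count: 9

9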